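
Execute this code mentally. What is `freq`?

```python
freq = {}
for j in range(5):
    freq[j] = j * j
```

Let's trace through this code step by step.

Initialize: freq = {}
Entering loop: for j in range(5):

After execution: freq = {0: 0, 1: 1, 2: 4, 3: 9, 4: 16}
{0: 0, 1: 1, 2: 4, 3: 9, 4: 16}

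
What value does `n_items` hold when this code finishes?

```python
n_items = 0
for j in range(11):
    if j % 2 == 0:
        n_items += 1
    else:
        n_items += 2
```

Let's trace through this code step by step.

Initialize: n_items = 0
Entering loop: for j in range(11):

After execution: n_items = 16
16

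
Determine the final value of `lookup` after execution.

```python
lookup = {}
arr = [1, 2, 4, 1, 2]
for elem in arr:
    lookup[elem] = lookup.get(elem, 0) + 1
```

Let's trace through this code step by step.

Initialize: lookup = {}
Initialize: arr = [1, 2, 4, 1, 2]
Entering loop: for elem in arr:

After execution: lookup = {1: 2, 2: 2, 4: 1}
{1: 2, 2: 2, 4: 1}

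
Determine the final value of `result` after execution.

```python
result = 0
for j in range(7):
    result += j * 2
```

Let's trace through this code step by step.

Initialize: result = 0
Entering loop: for j in range(7):

After execution: result = 42
42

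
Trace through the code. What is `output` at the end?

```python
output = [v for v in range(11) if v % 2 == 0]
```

Let's trace through this code step by step.

Initialize: output = [v for v in range(11) if v % 2 == 0]

After execution: output = [0, 2, 4, 6, 8, 10]
[0, 2, 4, 6, 8, 10]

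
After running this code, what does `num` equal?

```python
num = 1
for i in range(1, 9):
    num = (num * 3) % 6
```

Let's trace through this code step by step.

Initialize: num = 1
Entering loop: for i in range(1, 9):

After execution: num = 3
3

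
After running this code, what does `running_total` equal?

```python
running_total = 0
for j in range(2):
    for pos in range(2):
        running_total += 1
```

Let's trace through this code step by step.

Initialize: running_total = 0
Entering loop: for j in range(2):

After execution: running_total = 4
4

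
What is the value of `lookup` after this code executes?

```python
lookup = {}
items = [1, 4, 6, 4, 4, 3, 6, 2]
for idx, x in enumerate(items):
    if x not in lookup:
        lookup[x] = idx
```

Let's trace through this code step by step.

Initialize: lookup = {}
Initialize: items = [1, 4, 6, 4, 4, 3, 6, 2]
Entering loop: for idx, x in enumerate(items):

After execution: lookup = {1: 0, 4: 1, 6: 2, 3: 5, 2: 7}
{1: 0, 4: 1, 6: 2, 3: 5, 2: 7}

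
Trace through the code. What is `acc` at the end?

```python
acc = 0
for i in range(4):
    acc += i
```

Let's trace through this code step by step.

Initialize: acc = 0
Entering loop: for i in range(4):

After execution: acc = 6
6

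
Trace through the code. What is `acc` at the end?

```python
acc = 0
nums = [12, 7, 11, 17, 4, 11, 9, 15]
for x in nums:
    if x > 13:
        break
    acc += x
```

Let's trace through this code step by step.

Initialize: acc = 0
Initialize: nums = [12, 7, 11, 17, 4, 11, 9, 15]
Entering loop: for x in nums:

After execution: acc = 30
30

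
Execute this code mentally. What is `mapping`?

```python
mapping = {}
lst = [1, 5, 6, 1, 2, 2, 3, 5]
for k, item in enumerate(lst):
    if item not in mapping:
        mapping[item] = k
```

Let's trace through this code step by step.

Initialize: mapping = {}
Initialize: lst = [1, 5, 6, 1, 2, 2, 3, 5]
Entering loop: for k, item in enumerate(lst):

After execution: mapping = {1: 0, 5: 1, 6: 2, 2: 4, 3: 6}
{1: 0, 5: 1, 6: 2, 2: 4, 3: 6}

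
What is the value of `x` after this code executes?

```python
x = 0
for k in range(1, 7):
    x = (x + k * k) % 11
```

Let's trace through this code step by step.

Initialize: x = 0
Entering loop: for k in range(1, 7):

After execution: x = 3
3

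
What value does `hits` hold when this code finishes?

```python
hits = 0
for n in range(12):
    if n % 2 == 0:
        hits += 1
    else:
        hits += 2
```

Let's trace through this code step by step.

Initialize: hits = 0
Entering loop: for n in range(12):

After execution: hits = 18
18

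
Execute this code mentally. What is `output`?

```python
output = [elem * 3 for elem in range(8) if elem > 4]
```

Let's trace through this code step by step.

Initialize: output = [elem * 3 for elem in range(8) if elem > 4]

After execution: output = [15, 18, 21]
[15, 18, 21]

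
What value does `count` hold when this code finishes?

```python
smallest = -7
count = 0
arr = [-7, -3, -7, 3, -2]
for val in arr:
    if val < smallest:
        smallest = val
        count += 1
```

Let's trace through this code step by step.

Initialize: smallest = -7
Initialize: count = 0
Initialize: arr = [-7, -3, -7, 3, -2]
Entering loop: for val in arr:

After execution: count = 0
0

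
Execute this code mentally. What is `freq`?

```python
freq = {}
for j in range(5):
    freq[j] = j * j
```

Let's trace through this code step by step.

Initialize: freq = {}
Entering loop: for j in range(5):

After execution: freq = {0: 0, 1: 1, 2: 4, 3: 9, 4: 16}
{0: 0, 1: 1, 2: 4, 3: 9, 4: 16}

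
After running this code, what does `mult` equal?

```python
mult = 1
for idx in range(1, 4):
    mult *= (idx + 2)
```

Let's trace through this code step by step.

Initialize: mult = 1
Entering loop: for idx in range(1, 4):

After execution: mult = 60
60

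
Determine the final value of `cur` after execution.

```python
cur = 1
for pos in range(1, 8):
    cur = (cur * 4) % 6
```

Let's trace through this code step by step.

Initialize: cur = 1
Entering loop: for pos in range(1, 8):

After execution: cur = 4
4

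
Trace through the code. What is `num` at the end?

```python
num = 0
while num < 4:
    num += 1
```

Let's trace through this code step by step.

Initialize: num = 0
Entering loop: while num < 4:

After execution: num = 4
4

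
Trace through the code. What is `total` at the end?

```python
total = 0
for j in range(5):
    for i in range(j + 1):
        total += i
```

Let's trace through this code step by step.

Initialize: total = 0
Entering loop: for j in range(5):

After execution: total = 20
20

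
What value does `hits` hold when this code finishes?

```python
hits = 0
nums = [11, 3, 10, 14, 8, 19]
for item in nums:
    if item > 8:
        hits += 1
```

Let's trace through this code step by step.

Initialize: hits = 0
Initialize: nums = [11, 3, 10, 14, 8, 19]
Entering loop: for item in nums:

After execution: hits = 4
4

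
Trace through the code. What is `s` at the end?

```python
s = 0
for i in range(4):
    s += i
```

Let's trace through this code step by step.

Initialize: s = 0
Entering loop: for i in range(4):

After execution: s = 6
6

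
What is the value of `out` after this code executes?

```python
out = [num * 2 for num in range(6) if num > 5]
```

Let's trace through this code step by step.

Initialize: out = [num * 2 for num in range(6) if num > 5]

After execution: out = []
[]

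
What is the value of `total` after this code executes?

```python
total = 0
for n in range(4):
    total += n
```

Let's trace through this code step by step.

Initialize: total = 0
Entering loop: for n in range(4):

After execution: total = 6
6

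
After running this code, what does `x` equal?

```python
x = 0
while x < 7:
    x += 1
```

Let's trace through this code step by step.

Initialize: x = 0
Entering loop: while x < 7:

After execution: x = 7
7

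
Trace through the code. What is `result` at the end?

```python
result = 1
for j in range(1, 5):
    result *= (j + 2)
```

Let's trace through this code step by step.

Initialize: result = 1
Entering loop: for j in range(1, 5):

After execution: result = 360
360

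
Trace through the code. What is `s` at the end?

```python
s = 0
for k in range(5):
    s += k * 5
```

Let's trace through this code step by step.

Initialize: s = 0
Entering loop: for k in range(5):

After execution: s = 50
50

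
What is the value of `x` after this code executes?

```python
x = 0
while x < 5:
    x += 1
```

Let's trace through this code step by step.

Initialize: x = 0
Entering loop: while x < 5:

After execution: x = 5
5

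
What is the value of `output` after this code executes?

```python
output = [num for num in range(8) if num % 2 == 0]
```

Let's trace through this code step by step.

Initialize: output = [num for num in range(8) if num % 2 == 0]

After execution: output = [0, 2, 4, 6]
[0, 2, 4, 6]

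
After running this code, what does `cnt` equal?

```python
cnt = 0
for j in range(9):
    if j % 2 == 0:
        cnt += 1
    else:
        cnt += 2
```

Let's trace through this code step by step.

Initialize: cnt = 0
Entering loop: for j in range(9):

After execution: cnt = 13
13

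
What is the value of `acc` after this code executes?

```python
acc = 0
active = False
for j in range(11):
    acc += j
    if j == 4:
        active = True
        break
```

Let's trace through this code step by step.

Initialize: acc = 0
Initialize: active = False
Entering loop: for j in range(11):

After execution: acc = 10
10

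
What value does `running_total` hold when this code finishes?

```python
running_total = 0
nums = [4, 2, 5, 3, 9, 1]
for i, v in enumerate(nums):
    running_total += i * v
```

Let's trace through this code step by step.

Initialize: running_total = 0
Initialize: nums = [4, 2, 5, 3, 9, 1]
Entering loop: for i, v in enumerate(nums):

After execution: running_total = 62
62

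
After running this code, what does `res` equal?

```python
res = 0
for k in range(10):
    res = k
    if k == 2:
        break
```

Let's trace through this code step by step.

Initialize: res = 0
Entering loop: for k in range(10):

After execution: res = 2
2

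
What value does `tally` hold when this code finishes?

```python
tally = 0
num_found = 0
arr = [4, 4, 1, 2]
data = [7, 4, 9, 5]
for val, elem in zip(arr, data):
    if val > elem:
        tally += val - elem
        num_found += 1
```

Let's trace through this code step by step.

Initialize: tally = 0
Initialize: num_found = 0
Initialize: arr = [4, 4, 1, 2]
Initialize: data = [7, 4, 9, 5]
Entering loop: for val, elem in zip(arr, data):

After execution: tally = 0
0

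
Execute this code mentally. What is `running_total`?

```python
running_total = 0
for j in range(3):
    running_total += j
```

Let's trace through this code step by step.

Initialize: running_total = 0
Entering loop: for j in range(3):

After execution: running_total = 3
3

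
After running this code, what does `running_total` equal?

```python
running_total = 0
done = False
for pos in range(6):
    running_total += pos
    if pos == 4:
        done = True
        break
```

Let's trace through this code step by step.

Initialize: running_total = 0
Initialize: done = False
Entering loop: for pos in range(6):

After execution: running_total = 10
10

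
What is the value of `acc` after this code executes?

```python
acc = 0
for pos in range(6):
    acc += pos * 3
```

Let's trace through this code step by step.

Initialize: acc = 0
Entering loop: for pos in range(6):

After execution: acc = 45
45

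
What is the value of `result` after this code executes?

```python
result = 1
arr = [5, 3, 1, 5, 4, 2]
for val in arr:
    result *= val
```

Let's trace through this code step by step.

Initialize: result = 1
Initialize: arr = [5, 3, 1, 5, 4, 2]
Entering loop: for val in arr:

After execution: result = 600
600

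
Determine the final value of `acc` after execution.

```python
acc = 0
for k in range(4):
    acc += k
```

Let's trace through this code step by step.

Initialize: acc = 0
Entering loop: for k in range(4):

After execution: acc = 6
6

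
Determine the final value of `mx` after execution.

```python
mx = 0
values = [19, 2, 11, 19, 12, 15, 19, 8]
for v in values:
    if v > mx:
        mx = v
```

Let's trace through this code step by step.

Initialize: mx = 0
Initialize: values = [19, 2, 11, 19, 12, 15, 19, 8]
Entering loop: for v in values:

After execution: mx = 19
19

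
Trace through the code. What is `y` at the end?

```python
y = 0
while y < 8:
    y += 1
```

Let's trace through this code step by step.

Initialize: y = 0
Entering loop: while y < 8:

After execution: y = 8
8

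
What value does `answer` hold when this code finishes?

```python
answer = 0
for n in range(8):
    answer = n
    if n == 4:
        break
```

Let's trace through this code step by step.

Initialize: answer = 0
Entering loop: for n in range(8):

After execution: answer = 4
4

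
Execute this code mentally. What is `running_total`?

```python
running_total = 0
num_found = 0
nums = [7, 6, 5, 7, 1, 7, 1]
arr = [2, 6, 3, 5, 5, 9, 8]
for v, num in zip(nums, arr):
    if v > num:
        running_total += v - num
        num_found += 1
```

Let's trace through this code step by step.

Initialize: running_total = 0
Initialize: num_found = 0
Initialize: nums = [7, 6, 5, 7, 1, 7, 1]
Initialize: arr = [2, 6, 3, 5, 5, 9, 8]
Entering loop: for v, num in zip(nums, arr):

After execution: running_total = 9
9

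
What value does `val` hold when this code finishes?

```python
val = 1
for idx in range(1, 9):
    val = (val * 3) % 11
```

Let's trace through this code step by step.

Initialize: val = 1
Entering loop: for idx in range(1, 9):

After execution: val = 5
5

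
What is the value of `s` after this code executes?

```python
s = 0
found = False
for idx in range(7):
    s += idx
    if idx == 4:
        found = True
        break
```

Let's trace through this code step by step.

Initialize: s = 0
Initialize: found = False
Entering loop: for idx in range(7):

After execution: s = 10
10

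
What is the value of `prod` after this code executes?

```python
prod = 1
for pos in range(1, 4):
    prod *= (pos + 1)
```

Let's trace through this code step by step.

Initialize: prod = 1
Entering loop: for pos in range(1, 4):

After execution: prod = 24
24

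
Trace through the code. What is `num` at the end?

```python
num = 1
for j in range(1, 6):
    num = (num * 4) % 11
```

Let's trace through this code step by step.

Initialize: num = 1
Entering loop: for j in range(1, 6):

After execution: num = 1
1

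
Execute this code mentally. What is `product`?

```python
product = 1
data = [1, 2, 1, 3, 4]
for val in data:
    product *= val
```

Let's trace through this code step by step.

Initialize: product = 1
Initialize: data = [1, 2, 1, 3, 4]
Entering loop: for val in data:

After execution: product = 24
24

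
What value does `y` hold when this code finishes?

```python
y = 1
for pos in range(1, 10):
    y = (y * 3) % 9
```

Let's trace through this code step by step.

Initialize: y = 1
Entering loop: for pos in range(1, 10):

After execution: y = 0
0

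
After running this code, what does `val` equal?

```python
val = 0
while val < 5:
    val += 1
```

Let's trace through this code step by step.

Initialize: val = 0
Entering loop: while val < 5:

After execution: val = 5
5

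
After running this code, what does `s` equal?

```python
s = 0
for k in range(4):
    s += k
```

Let's trace through this code step by step.

Initialize: s = 0
Entering loop: for k in range(4):

After execution: s = 6
6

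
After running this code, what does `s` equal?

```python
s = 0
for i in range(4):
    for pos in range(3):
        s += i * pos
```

Let's trace through this code step by step.

Initialize: s = 0
Entering loop: for i in range(4):

After execution: s = 18
18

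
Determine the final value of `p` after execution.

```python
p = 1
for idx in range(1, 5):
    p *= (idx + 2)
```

Let's trace through this code step by step.

Initialize: p = 1
Entering loop: for idx in range(1, 5):

After execution: p = 360
360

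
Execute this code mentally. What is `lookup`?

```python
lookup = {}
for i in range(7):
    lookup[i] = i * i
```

Let's trace through this code step by step.

Initialize: lookup = {}
Entering loop: for i in range(7):

After execution: lookup = {0: 0, 1: 1, 2: 4, 3: 9, 4: 16, 5: 25, 6: 36}
{0: 0, 1: 1, 2: 4, 3: 9, 4: 16, 5: 25, 6: 36}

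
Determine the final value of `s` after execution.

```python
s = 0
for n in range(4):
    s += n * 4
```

Let's trace through this code step by step.

Initialize: s = 0
Entering loop: for n in range(4):

After execution: s = 24
24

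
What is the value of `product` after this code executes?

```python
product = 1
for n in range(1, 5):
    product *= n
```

Let's trace through this code step by step.

Initialize: product = 1
Entering loop: for n in range(1, 5):

After execution: product = 24
24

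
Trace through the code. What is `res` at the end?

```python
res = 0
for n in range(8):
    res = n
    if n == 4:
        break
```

Let's trace through this code step by step.

Initialize: res = 0
Entering loop: for n in range(8):

After execution: res = 4
4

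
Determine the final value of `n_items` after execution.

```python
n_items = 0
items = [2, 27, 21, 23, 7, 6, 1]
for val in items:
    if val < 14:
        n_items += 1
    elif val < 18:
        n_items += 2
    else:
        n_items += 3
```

Let's trace through this code step by step.

Initialize: n_items = 0
Initialize: items = [2, 27, 21, 23, 7, 6, 1]
Entering loop: for val in items:

After execution: n_items = 13
13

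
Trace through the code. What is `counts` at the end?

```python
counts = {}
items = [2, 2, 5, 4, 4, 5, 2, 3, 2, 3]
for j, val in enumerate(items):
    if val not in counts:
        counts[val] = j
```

Let's trace through this code step by step.

Initialize: counts = {}
Initialize: items = [2, 2, 5, 4, 4, 5, 2, 3, 2, 3]
Entering loop: for j, val in enumerate(items):

After execution: counts = {2: 0, 5: 2, 4: 3, 3: 7}
{2: 0, 5: 2, 4: 3, 3: 7}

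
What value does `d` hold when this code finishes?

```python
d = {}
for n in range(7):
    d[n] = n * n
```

Let's trace through this code step by step.

Initialize: d = {}
Entering loop: for n in range(7):

After execution: d = {0: 0, 1: 1, 2: 4, 3: 9, 4: 16, 5: 25, 6: 36}
{0: 0, 1: 1, 2: 4, 3: 9, 4: 16, 5: 25, 6: 36}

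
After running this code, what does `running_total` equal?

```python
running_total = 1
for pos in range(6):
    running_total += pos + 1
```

Let's trace through this code step by step.

Initialize: running_total = 1
Entering loop: for pos in range(6):

After execution: running_total = 22
22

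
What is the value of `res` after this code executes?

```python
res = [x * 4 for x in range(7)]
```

Let's trace through this code step by step.

Initialize: res = [x * 4 for x in range(7)]

After execution: res = [0, 4, 8, 12, 16, 20, 24]
[0, 4, 8, 12, 16, 20, 24]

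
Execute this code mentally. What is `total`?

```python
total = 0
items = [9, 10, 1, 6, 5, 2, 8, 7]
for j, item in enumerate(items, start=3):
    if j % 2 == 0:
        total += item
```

Let's trace through this code step by step.

Initialize: total = 0
Initialize: items = [9, 10, 1, 6, 5, 2, 8, 7]
Entering loop: for j, item in enumerate(items, start=3):

After execution: total = 25
25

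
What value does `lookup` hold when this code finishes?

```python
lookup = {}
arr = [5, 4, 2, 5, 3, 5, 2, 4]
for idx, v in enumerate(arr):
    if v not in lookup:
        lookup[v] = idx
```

Let's trace through this code step by step.

Initialize: lookup = {}
Initialize: arr = [5, 4, 2, 5, 3, 5, 2, 4]
Entering loop: for idx, v in enumerate(arr):

After execution: lookup = {5: 0, 4: 1, 2: 2, 3: 4}
{5: 0, 4: 1, 2: 2, 3: 4}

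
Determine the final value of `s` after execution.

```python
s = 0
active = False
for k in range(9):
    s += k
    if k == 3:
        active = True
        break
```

Let's trace through this code step by step.

Initialize: s = 0
Initialize: active = False
Entering loop: for k in range(9):

After execution: s = 6
6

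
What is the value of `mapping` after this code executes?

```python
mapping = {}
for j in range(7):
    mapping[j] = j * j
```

Let's trace through this code step by step.

Initialize: mapping = {}
Entering loop: for j in range(7):

After execution: mapping = {0: 0, 1: 1, 2: 4, 3: 9, 4: 16, 5: 25, 6: 36}
{0: 0, 1: 1, 2: 4, 3: 9, 4: 16, 5: 25, 6: 36}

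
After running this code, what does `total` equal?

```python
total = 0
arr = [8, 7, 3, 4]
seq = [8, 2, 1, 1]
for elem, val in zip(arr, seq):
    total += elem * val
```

Let's trace through this code step by step.

Initialize: total = 0
Initialize: arr = [8, 7, 3, 4]
Initialize: seq = [8, 2, 1, 1]
Entering loop: for elem, val in zip(arr, seq):

After execution: total = 85
85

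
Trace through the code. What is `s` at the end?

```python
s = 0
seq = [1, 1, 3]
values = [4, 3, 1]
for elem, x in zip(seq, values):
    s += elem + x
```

Let's trace through this code step by step.

Initialize: s = 0
Initialize: seq = [1, 1, 3]
Initialize: values = [4, 3, 1]
Entering loop: for elem, x in zip(seq, values):

After execution: s = 13
13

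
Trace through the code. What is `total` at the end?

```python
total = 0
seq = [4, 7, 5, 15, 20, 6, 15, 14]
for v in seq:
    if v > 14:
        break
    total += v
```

Let's trace through this code step by step.

Initialize: total = 0
Initialize: seq = [4, 7, 5, 15, 20, 6, 15, 14]
Entering loop: for v in seq:

After execution: total = 16
16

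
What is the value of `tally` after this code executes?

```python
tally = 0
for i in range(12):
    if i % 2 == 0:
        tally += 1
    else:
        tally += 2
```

Let's trace through this code step by step.

Initialize: tally = 0
Entering loop: for i in range(12):

After execution: tally = 18
18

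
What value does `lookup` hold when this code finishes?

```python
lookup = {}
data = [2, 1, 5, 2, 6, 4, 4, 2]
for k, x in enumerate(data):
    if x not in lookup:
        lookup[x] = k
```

Let's trace through this code step by step.

Initialize: lookup = {}
Initialize: data = [2, 1, 5, 2, 6, 4, 4, 2]
Entering loop: for k, x in enumerate(data):

After execution: lookup = {2: 0, 1: 1, 5: 2, 6: 4, 4: 5}
{2: 0, 1: 1, 5: 2, 6: 4, 4: 5}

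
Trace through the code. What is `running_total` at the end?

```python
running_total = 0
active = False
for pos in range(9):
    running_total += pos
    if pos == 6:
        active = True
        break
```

Let's trace through this code step by step.

Initialize: running_total = 0
Initialize: active = False
Entering loop: for pos in range(9):

After execution: running_total = 21
21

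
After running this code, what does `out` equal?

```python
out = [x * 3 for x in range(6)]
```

Let's trace through this code step by step.

Initialize: out = [x * 3 for x in range(6)]

After execution: out = [0, 3, 6, 9, 12, 15]
[0, 3, 6, 9, 12, 15]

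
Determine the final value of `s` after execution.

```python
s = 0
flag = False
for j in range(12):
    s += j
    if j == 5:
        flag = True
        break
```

Let's trace through this code step by step.

Initialize: s = 0
Initialize: flag = False
Entering loop: for j in range(12):

After execution: s = 15
15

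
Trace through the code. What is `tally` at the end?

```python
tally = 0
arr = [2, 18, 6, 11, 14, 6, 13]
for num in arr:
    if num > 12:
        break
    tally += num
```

Let's trace through this code step by step.

Initialize: tally = 0
Initialize: arr = [2, 18, 6, 11, 14, 6, 13]
Entering loop: for num in arr:

After execution: tally = 2
2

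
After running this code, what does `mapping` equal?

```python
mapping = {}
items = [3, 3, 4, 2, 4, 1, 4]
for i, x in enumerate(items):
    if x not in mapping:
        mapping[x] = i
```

Let's trace through this code step by step.

Initialize: mapping = {}
Initialize: items = [3, 3, 4, 2, 4, 1, 4]
Entering loop: for i, x in enumerate(items):

After execution: mapping = {3: 0, 4: 2, 2: 3, 1: 5}
{3: 0, 4: 2, 2: 3, 1: 5}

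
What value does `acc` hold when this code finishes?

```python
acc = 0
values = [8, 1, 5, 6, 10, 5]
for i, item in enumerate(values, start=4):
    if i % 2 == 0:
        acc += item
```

Let's trace through this code step by step.

Initialize: acc = 0
Initialize: values = [8, 1, 5, 6, 10, 5]
Entering loop: for i, item in enumerate(values, start=4):

After execution: acc = 23
23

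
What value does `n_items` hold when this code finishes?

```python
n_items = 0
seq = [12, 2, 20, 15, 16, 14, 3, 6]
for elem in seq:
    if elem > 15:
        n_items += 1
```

Let's trace through this code step by step.

Initialize: n_items = 0
Initialize: seq = [12, 2, 20, 15, 16, 14, 3, 6]
Entering loop: for elem in seq:

After execution: n_items = 2
2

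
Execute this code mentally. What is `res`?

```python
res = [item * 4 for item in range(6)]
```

Let's trace through this code step by step.

Initialize: res = [item * 4 for item in range(6)]

After execution: res = [0, 4, 8, 12, 16, 20]
[0, 4, 8, 12, 16, 20]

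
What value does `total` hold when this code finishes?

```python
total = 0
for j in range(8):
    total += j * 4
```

Let's trace through this code step by step.

Initialize: total = 0
Entering loop: for j in range(8):

After execution: total = 112
112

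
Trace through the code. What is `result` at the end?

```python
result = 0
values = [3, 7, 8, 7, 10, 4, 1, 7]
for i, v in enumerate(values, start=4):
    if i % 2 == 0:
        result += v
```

Let's trace through this code step by step.

Initialize: result = 0
Initialize: values = [3, 7, 8, 7, 10, 4, 1, 7]
Entering loop: for i, v in enumerate(values, start=4):

After execution: result = 22
22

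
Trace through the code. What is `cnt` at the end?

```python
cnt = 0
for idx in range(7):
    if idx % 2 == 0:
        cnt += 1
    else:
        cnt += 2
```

Let's trace through this code step by step.

Initialize: cnt = 0
Entering loop: for idx in range(7):

After execution: cnt = 10
10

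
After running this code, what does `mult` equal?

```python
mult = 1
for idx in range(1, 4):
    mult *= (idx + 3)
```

Let's trace through this code step by step.

Initialize: mult = 1
Entering loop: for idx in range(1, 4):

After execution: mult = 120
120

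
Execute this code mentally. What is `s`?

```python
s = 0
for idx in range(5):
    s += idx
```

Let's trace through this code step by step.

Initialize: s = 0
Entering loop: for idx in range(5):

After execution: s = 10
10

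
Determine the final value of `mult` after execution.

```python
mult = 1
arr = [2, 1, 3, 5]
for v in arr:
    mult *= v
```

Let's trace through this code step by step.

Initialize: mult = 1
Initialize: arr = [2, 1, 3, 5]
Entering loop: for v in arr:

After execution: mult = 30
30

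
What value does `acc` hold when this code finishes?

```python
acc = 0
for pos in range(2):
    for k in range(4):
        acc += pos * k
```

Let's trace through this code step by step.

Initialize: acc = 0
Entering loop: for pos in range(2):

After execution: acc = 6
6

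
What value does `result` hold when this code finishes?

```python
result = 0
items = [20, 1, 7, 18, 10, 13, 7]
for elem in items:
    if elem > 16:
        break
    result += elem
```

Let's trace through this code step by step.

Initialize: result = 0
Initialize: items = [20, 1, 7, 18, 10, 13, 7]
Entering loop: for elem in items:

After execution: result = 0
0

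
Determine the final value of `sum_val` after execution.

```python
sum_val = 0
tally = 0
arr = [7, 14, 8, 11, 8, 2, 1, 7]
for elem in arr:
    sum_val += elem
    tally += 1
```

Let's trace through this code step by step.

Initialize: sum_val = 0
Initialize: tally = 0
Initialize: arr = [7, 14, 8, 11, 8, 2, 1, 7]
Entering loop: for elem in arr:

After execution: sum_val = 58
58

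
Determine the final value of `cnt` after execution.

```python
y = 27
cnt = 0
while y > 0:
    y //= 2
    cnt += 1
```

Let's trace through this code step by step.

Initialize: y = 27
Initialize: cnt = 0
Entering loop: while y > 0:

After execution: cnt = 5
5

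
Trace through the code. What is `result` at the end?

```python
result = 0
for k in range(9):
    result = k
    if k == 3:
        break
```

Let's trace through this code step by step.

Initialize: result = 0
Entering loop: for k in range(9):

After execution: result = 3
3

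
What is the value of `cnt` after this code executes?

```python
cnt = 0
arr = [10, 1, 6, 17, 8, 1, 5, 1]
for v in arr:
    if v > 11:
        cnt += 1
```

Let's trace through this code step by step.

Initialize: cnt = 0
Initialize: arr = [10, 1, 6, 17, 8, 1, 5, 1]
Entering loop: for v in arr:

After execution: cnt = 1
1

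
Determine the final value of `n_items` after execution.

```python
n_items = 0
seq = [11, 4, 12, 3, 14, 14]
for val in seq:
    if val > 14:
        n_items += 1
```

Let's trace through this code step by step.

Initialize: n_items = 0
Initialize: seq = [11, 4, 12, 3, 14, 14]
Entering loop: for val in seq:

After execution: n_items = 0
0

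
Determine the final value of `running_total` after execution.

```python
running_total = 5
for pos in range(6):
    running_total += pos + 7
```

Let's trace through this code step by step.

Initialize: running_total = 5
Entering loop: for pos in range(6):

After execution: running_total = 62
62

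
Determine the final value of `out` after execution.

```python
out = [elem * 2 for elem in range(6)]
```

Let's trace through this code step by step.

Initialize: out = [elem * 2 for elem in range(6)]

After execution: out = [0, 2, 4, 6, 8, 10]
[0, 2, 4, 6, 8, 10]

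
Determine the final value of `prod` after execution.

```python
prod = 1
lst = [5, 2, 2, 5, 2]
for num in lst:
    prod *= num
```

Let's trace through this code step by step.

Initialize: prod = 1
Initialize: lst = [5, 2, 2, 5, 2]
Entering loop: for num in lst:

After execution: prod = 200
200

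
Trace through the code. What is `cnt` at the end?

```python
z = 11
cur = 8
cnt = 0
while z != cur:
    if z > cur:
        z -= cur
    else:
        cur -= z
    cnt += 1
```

Let's trace through this code step by step.

Initialize: z = 11
Initialize: cur = 8
Initialize: cnt = 0
Entering loop: while z != cur:

After execution: cnt = 5
5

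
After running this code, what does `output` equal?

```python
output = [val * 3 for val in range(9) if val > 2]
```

Let's trace through this code step by step.

Initialize: output = [val * 3 for val in range(9) if val > 2]

After execution: output = [9, 12, 15, 18, 21, 24]
[9, 12, 15, 18, 21, 24]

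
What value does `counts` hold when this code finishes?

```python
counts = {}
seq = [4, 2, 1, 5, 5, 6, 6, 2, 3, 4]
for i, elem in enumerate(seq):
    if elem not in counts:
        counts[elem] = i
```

Let's trace through this code step by step.

Initialize: counts = {}
Initialize: seq = [4, 2, 1, 5, 5, 6, 6, 2, 3, 4]
Entering loop: for i, elem in enumerate(seq):

After execution: counts = {4: 0, 2: 1, 1: 2, 5: 3, 6: 5, 3: 8}
{4: 0, 2: 1, 1: 2, 5: 3, 6: 5, 3: 8}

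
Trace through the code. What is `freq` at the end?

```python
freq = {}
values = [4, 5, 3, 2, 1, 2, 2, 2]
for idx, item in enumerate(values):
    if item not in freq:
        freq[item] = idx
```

Let's trace through this code step by step.

Initialize: freq = {}
Initialize: values = [4, 5, 3, 2, 1, 2, 2, 2]
Entering loop: for idx, item in enumerate(values):

After execution: freq = {4: 0, 5: 1, 3: 2, 2: 3, 1: 4}
{4: 0, 5: 1, 3: 2, 2: 3, 1: 4}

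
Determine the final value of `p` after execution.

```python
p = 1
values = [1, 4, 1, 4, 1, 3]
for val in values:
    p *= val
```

Let's trace through this code step by step.

Initialize: p = 1
Initialize: values = [1, 4, 1, 4, 1, 3]
Entering loop: for val in values:

After execution: p = 48
48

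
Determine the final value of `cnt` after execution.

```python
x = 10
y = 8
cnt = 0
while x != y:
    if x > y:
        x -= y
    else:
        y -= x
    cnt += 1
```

Let's trace through this code step by step.

Initialize: x = 10
Initialize: y = 8
Initialize: cnt = 0
Entering loop: while x != y:

After execution: cnt = 4
4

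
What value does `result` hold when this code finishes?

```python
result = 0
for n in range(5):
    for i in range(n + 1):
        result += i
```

Let's trace through this code step by step.

Initialize: result = 0
Entering loop: for n in range(5):

After execution: result = 20
20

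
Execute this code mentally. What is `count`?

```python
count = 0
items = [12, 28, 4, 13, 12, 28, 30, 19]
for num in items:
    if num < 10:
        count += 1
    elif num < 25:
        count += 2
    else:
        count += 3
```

Let's trace through this code step by step.

Initialize: count = 0
Initialize: items = [12, 28, 4, 13, 12, 28, 30, 19]
Entering loop: for num in items:

After execution: count = 18
18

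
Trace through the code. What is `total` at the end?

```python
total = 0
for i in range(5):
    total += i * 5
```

Let's trace through this code step by step.

Initialize: total = 0
Entering loop: for i in range(5):

After execution: total = 50
50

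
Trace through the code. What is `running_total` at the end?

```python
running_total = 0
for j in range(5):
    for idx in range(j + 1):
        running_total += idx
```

Let's trace through this code step by step.

Initialize: running_total = 0
Entering loop: for j in range(5):

After execution: running_total = 20
20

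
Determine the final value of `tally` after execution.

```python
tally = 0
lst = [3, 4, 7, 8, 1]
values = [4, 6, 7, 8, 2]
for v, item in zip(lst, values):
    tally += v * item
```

Let's trace through this code step by step.

Initialize: tally = 0
Initialize: lst = [3, 4, 7, 8, 1]
Initialize: values = [4, 6, 7, 8, 2]
Entering loop: for v, item in zip(lst, values):

After execution: tally = 151
151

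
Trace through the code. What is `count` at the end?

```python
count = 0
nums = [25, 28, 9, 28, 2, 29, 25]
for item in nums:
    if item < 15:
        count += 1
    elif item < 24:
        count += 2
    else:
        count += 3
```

Let's trace through this code step by step.

Initialize: count = 0
Initialize: nums = [25, 28, 9, 28, 2, 29, 25]
Entering loop: for item in nums:

After execution: count = 17
17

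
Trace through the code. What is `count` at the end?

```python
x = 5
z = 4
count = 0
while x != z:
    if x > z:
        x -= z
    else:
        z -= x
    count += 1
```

Let's trace through this code step by step.

Initialize: x = 5
Initialize: z = 4
Initialize: count = 0
Entering loop: while x != z:

After execution: count = 4
4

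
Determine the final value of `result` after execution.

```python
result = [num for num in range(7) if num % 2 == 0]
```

Let's trace through this code step by step.

Initialize: result = [num for num in range(7) if num % 2 == 0]

After execution: result = [0, 2, 4, 6]
[0, 2, 4, 6]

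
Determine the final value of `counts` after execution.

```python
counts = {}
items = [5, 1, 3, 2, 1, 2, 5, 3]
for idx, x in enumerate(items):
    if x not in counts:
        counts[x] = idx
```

Let's trace through this code step by step.

Initialize: counts = {}
Initialize: items = [5, 1, 3, 2, 1, 2, 5, 3]
Entering loop: for idx, x in enumerate(items):

After execution: counts = {5: 0, 1: 1, 3: 2, 2: 3}
{5: 0, 1: 1, 3: 2, 2: 3}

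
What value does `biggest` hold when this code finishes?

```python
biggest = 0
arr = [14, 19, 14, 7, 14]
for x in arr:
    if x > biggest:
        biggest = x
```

Let's trace through this code step by step.

Initialize: biggest = 0
Initialize: arr = [14, 19, 14, 7, 14]
Entering loop: for x in arr:

After execution: biggest = 19
19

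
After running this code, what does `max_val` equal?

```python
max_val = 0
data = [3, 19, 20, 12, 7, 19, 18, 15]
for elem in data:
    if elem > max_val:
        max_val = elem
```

Let's trace through this code step by step.

Initialize: max_val = 0
Initialize: data = [3, 19, 20, 12, 7, 19, 18, 15]
Entering loop: for elem in data:

After execution: max_val = 20
20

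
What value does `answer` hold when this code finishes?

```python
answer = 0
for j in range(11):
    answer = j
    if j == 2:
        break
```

Let's trace through this code step by step.

Initialize: answer = 0
Entering loop: for j in range(11):

After execution: answer = 2
2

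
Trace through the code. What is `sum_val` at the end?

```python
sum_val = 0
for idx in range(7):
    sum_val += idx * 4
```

Let's trace through this code step by step.

Initialize: sum_val = 0
Entering loop: for idx in range(7):

After execution: sum_val = 84
84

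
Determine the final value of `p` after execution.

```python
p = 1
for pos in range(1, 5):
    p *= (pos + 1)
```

Let's trace through this code step by step.

Initialize: p = 1
Entering loop: for pos in range(1, 5):

After execution: p = 120
120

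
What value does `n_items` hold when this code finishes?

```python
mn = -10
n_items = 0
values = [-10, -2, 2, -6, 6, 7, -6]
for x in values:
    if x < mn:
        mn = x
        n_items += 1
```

Let's trace through this code step by step.

Initialize: mn = -10
Initialize: n_items = 0
Initialize: values = [-10, -2, 2, -6, 6, 7, -6]
Entering loop: for x in values:

After execution: n_items = 0
0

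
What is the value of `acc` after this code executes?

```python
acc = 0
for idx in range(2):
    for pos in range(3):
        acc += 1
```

Let's trace through this code step by step.

Initialize: acc = 0
Entering loop: for idx in range(2):

After execution: acc = 6
6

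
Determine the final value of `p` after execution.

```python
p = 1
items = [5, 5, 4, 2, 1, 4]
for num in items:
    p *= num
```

Let's trace through this code step by step.

Initialize: p = 1
Initialize: items = [5, 5, 4, 2, 1, 4]
Entering loop: for num in items:

After execution: p = 800
800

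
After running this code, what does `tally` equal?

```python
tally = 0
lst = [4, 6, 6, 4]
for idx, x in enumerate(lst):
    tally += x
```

Let's trace through this code step by step.

Initialize: tally = 0
Initialize: lst = [4, 6, 6, 4]
Entering loop: for idx, x in enumerate(lst):

After execution: tally = 20
20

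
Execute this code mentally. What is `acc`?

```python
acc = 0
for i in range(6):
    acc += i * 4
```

Let's trace through this code step by step.

Initialize: acc = 0
Entering loop: for i in range(6):

After execution: acc = 60
60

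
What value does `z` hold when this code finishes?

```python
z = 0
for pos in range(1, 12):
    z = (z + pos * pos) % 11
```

Let's trace through this code step by step.

Initialize: z = 0
Entering loop: for pos in range(1, 12):

After execution: z = 0
0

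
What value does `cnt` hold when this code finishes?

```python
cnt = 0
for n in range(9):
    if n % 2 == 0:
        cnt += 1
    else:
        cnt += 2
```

Let's trace through this code step by step.

Initialize: cnt = 0
Entering loop: for n in range(9):

After execution: cnt = 13
13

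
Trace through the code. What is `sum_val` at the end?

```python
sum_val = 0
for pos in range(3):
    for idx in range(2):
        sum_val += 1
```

Let's trace through this code step by step.

Initialize: sum_val = 0
Entering loop: for pos in range(3):

After execution: sum_val = 6
6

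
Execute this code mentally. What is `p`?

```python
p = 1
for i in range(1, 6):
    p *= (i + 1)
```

Let's trace through this code step by step.

Initialize: p = 1
Entering loop: for i in range(1, 6):

After execution: p = 720
720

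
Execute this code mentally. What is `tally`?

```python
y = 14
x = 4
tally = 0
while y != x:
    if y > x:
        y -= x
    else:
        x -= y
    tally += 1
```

Let's trace through this code step by step.

Initialize: y = 14
Initialize: x = 4
Initialize: tally = 0
Entering loop: while y != x:

After execution: tally = 4
4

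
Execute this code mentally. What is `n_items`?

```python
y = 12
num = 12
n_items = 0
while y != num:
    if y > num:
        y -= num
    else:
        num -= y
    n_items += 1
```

Let's trace through this code step by step.

Initialize: y = 12
Initialize: num = 12
Initialize: n_items = 0
Entering loop: while y != num:

After execution: n_items = 0
0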